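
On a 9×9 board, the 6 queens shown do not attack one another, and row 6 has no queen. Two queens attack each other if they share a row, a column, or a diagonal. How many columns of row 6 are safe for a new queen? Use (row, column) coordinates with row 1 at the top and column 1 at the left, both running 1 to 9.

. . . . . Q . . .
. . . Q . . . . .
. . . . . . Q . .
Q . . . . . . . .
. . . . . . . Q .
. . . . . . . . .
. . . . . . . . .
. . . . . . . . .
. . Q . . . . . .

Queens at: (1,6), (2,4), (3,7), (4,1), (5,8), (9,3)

(1,6) attacks row 6 at column 6 and diagonals 1.
(2,4) attacks row 6 at column 4 and diagonals 8.
(3,7) attacks row 6 at column 7 and diagonals 4.
(4,1) attacks row 6 at column 1 and diagonals 3.
(5,8) attacks row 6 at column 8 and diagonals 7, 9.
(9,3) attacks row 6 at column 3 and diagonals 6.
Attacked columns: {1, 3, 4, 6, 7, 8, 9}. Safe: {2, 5}.

2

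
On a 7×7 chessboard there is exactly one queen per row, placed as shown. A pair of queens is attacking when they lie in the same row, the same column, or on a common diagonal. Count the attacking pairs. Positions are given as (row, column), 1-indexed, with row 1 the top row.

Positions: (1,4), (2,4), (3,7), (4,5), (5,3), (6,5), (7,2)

Same column: (1,4)–(2,4) (column 4); (4,5)–(6,5) (column 5).
Same diagonal: (4,5)–(7,2) (|4−7| = |5−2| = 3).
Total attacking pairs: 3.

3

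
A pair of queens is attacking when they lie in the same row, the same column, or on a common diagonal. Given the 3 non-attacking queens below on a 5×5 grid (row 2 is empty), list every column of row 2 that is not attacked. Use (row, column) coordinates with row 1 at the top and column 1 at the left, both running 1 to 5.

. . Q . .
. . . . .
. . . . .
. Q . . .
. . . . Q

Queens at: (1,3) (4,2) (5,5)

columns 1

(1,3) attacks row 2 at column 3 and diagonals 2, 4.
(4,2) attacks row 2 at column 2 and diagonals 4.
(5,5) attacks row 2 at column 5 and diagonals 2.
Attacked columns: {2, 3, 4, 5}. Safe: {1}.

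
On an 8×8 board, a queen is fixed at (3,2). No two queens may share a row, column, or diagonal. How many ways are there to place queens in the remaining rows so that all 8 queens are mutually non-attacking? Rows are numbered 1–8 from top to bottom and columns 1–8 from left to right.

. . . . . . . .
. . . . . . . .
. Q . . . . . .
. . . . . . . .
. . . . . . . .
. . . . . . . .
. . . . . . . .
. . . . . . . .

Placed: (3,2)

14

Branch on row 1: col 1 → 0; col 3 → 7; col 5 → 3; col 6 → 2; col 7 → 2; col 8 → 0.
Sum: 0 + 7 + 3 + 2 + 2 + 0 = 14.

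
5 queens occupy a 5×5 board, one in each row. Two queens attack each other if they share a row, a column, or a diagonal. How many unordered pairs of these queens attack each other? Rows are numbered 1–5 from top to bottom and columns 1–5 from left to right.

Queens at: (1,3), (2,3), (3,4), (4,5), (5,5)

Same column: (1,3)–(2,3) (column 3); (4,5)–(5,5) (column 5).
Same diagonal: (2,3)–(3,4) (|2−3| = |3−4| = 1); (2,3)–(4,5) (|2−4| = |3−5| = 2); (3,4)–(4,5) (|3−4| = |4−5| = 1).
Total attacking pairs: 5.

5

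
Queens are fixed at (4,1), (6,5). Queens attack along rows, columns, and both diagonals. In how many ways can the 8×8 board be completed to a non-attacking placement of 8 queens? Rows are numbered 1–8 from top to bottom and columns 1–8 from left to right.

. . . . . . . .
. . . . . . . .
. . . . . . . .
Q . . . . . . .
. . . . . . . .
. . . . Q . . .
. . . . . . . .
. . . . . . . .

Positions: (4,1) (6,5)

Branch on row 1: col 2 → 1; col 3 → 1; col 6 → 2; col 7 → 1; col 8 → 1.
Sum: 1 + 1 + 2 + 1 + 1 = 6.

6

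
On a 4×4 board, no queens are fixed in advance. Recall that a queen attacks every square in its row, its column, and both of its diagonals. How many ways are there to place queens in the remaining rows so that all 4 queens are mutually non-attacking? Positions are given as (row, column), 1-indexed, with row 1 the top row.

Branch on row 1: col 1 → 0; col 2 → 1; col 3 → 1; col 4 → 0.
Sum: 0 + 1 + 1 + 0 = 2.
(This is the classic 4-queens count.)

2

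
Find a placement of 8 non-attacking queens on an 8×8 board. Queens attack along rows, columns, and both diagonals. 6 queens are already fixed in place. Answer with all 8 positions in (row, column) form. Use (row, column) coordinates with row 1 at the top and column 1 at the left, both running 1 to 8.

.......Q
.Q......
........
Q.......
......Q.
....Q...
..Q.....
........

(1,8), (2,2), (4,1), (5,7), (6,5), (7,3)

(1,8) (2,2) (3,4) (4,1) (5,7) (6,5) (7,3) (8,6)

Row 3: attacked by (1,8)→{6,8}; (2,2)→{1,2,3}; (4,1)→{1,2}; (5,7)→{5,7}; (6,5)→{2,5,8}; (7,3)→{3,7}. Safe: 4. Place at column 4.
Row 8: attacked by (1,8)→{1,8}; (2,2)→{2,8}; (3,4)→{4}; (4,1)→{1,5}; (5,7)→{4,7}; (6,5)→{3,5,7}; (7,3)→{2,3,4}. Safe: 6. Place at column 6.
Columns [8, 2, 4, 1, 7, 5, 3, 6], r−c [-7, 0, -1, 3, -2, 1, 4, 2], r+c [9, 4, 7, 5, 12, 11, 10, 14] are all distinct, so no two queens attack.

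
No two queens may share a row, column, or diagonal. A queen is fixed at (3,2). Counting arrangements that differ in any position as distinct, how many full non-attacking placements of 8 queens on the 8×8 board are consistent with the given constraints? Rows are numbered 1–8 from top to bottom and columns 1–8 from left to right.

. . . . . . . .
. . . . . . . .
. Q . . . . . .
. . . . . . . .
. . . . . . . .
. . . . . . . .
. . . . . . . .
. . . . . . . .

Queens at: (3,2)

Branch on row 1: col 1 → 0; col 3 → 7; col 5 → 3; col 6 → 2; col 7 → 2; col 8 → 0.
Sum: 0 + 7 + 3 + 2 + 2 + 0 = 14.

14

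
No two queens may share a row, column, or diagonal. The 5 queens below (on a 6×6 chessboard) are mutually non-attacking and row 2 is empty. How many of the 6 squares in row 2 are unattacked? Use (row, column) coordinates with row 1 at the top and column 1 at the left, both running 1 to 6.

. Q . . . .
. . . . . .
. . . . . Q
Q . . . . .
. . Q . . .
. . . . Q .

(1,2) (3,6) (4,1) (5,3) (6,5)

1

(1,2) attacks row 2 at column 2 and diagonals 1, 3.
(3,6) attacks row 2 at column 6 and diagonals 5.
(4,1) attacks row 2 at column 1 and diagonals 3.
(5,3) attacks row 2 at column 3 and diagonals 6.
(6,5) attacks row 2 at column 5 and diagonals 1.
Attacked columns: {1, 2, 3, 5, 6}. Safe: {4}.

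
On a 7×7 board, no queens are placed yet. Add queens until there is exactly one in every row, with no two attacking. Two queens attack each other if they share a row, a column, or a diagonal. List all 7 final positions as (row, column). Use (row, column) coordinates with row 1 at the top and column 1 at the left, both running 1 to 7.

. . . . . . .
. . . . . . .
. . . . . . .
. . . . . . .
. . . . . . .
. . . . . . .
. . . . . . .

Row 1: Safe: 1, 2, 3, 4, 5, 6, 7. Place at column 3.
Row 2: attacked by (1,3)→{2,3,4}. Safe: 1, 5, 6, 7. Place at column 1.
Row 3: attacked by (1,3)→{1,3,5}; (2,1)→{1,2}. Safe: 4, 6, 7. Place at column 6.
Row 4: attacked by (1,3)→{3,6}; (2,1)→{1,3}; (3,6)→{5,6,7}. Safe: 2, 4. Place at column 4.
Row 5: attacked by (1,3)→{3,7}; (2,1)→{1,4}; (3,6)→{4,6}; (4,4)→{3,4,5}. Safe: 2. Place at column 2.
Row 6: attacked by (1,3)→{3}; (2,1)→{1,5}; (3,6)→{3,6}; (4,4)→{2,4,6}; (5,2)→{1,2,3}. Safe: 7. Place at column 7.
Row 7: attacked by (1,3)→{3}; (2,1)→{1,6}; (3,6)→{2,6}; (4,4)→{1,4,7}; (5,2)→{2,4}; (6,7)→{6,7}. Safe: 5. Place at column 5.
Columns [3, 1, 6, 4, 2, 7, 5], r−c [-2, 1, -3, 0, 3, -1, 2], r+c [4, 3, 9, 8, 7, 13, 12] are all distinct, so no two queens attack.

(1,3) (2,1) (3,6) (4,4) (5,2) (6,7) (7,5)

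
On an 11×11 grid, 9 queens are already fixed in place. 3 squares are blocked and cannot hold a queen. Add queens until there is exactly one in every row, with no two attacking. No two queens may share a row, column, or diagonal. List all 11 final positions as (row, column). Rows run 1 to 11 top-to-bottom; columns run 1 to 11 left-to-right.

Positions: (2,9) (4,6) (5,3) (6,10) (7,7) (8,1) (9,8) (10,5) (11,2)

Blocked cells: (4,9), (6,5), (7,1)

(1,11) (2,9) (3,4) (4,6) (5,3) (6,10) (7,7) (8,1) (9,8) (10,5) (11,2)

Row 1: attacked by (2,9)→{8,9,10}; (4,6)→{3,6,9}; (5,3)→{3,7}; (6,10)→{5,10}; (7,7)→{1,7}; (8,1)→{1,8}; (9,8)→{8}; (10,5)→{5}; (11,2)→{2}. Safe: 4, 11. Place at column 11.
Row 3: attacked by (1,11)→{9,11}; (2,9)→{8,9,10}; (4,6)→{5,6,7}; (5,3)→{1,3,5}; (6,10)→{7,10}; (7,7)→{3,7,11}; (8,1)→{1,6}; (9,8)→{2,8}; (10,5)→{5}; (11,2)→{2,10}. Safe: 4. Place at column 4.
Columns [11, 9, 4, 6, 3, 10, 7, 1, 8, 5, 2], r−c [-10, -7, -1, -2, 2, -4, 0, 7, 1, 5, 9], r+c [12, 11, 7, 10, 8, 16, 14, 9, 17, 15, 13] are all distinct, so no two queens attack.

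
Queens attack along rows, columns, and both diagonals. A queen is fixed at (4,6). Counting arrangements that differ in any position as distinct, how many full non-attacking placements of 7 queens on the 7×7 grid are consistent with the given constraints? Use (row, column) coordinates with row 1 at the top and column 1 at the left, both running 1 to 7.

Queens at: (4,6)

Branch on row 1: col 1 → 1; col 2 → 0; col 4 → 2; col 5 → 2; col 7 → 1.
Sum: 1 + 0 + 2 + 2 + 1 = 6.

6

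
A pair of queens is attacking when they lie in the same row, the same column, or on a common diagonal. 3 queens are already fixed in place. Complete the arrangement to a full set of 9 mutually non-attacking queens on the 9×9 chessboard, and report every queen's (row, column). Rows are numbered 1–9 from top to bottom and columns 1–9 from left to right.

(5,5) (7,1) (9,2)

(1,3) (2,7) (3,4) (4,8) (5,5) (6,9) (7,1) (8,6) (9,2)

Row 1: attacked by (5,5)→{1,5,9}; (7,1)→{1,7}; (9,2)→{2}. Safe: 3, 4, 6, 8. Place at column 3.
Row 2: attacked by (1,3)→{2,3,4}; (5,5)→{2,5,8}; (7,1)→{1,6}; (9,2)→{2,9}. Safe: 7. Place at column 7.
Row 3: attacked by (1,3)→{1,3,5}; (2,7)→{6,7,8}; (5,5)→{3,5,7}; (7,1)→{1,5}; (9,2)→{2,8}. Safe: 4, 9. Place at column 4.
Row 4: attacked by (1,3)→{3,6}; (2,7)→{5,7,9}; (3,4)→{3,4,5}; (5,5)→{4,5,6}; (7,1)→{1,4}; (9,2)→{2,7}. Safe: 8. Place at column 8.
Row 6: attacked by (1,3)→{3,8}; (2,7)→{3,7}; (3,4)→{1,4,7}; (4,8)→{6,8}; (5,5)→{4,5,6}; (7,1)→{1,2}; (9,2)→{2,5}. Safe: 9. Place at column 9.
Row 8: attacked by (1,3)→{3}; (2,7)→{1,7}; (3,4)→{4,9}; (4,8)→{4,8}; (5,5)→{2,5,8}; (6,9)→{7,9}; (7,1)→{1,2}; (9,2)→{1,2,3}. Safe: 6. Place at column 6.
Columns [3, 7, 4, 8, 5, 9, 1, 6, 2], r−c [-2, -5, -1, -4, 0, -3, 6, 2, 7], r+c [4, 9, 7, 12, 10, 15, 8, 14, 11] are all distinct, so no two queens attack.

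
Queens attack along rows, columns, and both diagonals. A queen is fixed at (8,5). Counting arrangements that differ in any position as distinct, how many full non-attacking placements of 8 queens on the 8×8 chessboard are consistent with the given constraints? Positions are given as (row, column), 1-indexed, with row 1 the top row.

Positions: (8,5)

18

Branch on row 1: col 1 → 1; col 2 → 3; col 3 → 4; col 4 → 3; col 6 → 3; col 7 → 3; col 8 → 1.
Sum: 1 + 3 + 4 + 3 + 3 + 3 + 1 = 18.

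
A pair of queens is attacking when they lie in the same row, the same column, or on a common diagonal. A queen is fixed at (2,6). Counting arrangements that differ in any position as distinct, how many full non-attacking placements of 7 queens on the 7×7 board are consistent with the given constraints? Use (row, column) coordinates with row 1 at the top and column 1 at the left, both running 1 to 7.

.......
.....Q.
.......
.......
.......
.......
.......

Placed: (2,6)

4

Branch on row 1: col 1 → 1; col 2 → 1; col 3 → 1; col 4 → 1.
Sum: 1 + 1 + 1 + 1 = 4.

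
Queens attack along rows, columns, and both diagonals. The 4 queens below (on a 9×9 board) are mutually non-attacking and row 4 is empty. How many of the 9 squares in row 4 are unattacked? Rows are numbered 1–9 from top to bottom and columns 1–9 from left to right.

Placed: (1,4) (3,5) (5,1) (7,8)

(1,4) attacks row 4 at column 4 and diagonals 1, 7.
(3,5) attacks row 4 at column 5 and diagonals 4, 6.
(5,1) attacks row 4 at column 1 and diagonals 2.
(7,8) attacks row 4 at column 8 and diagonals 5.
Attacked columns: {1, 2, 4, 5, 6, 7, 8}. Safe: {3, 9}.

2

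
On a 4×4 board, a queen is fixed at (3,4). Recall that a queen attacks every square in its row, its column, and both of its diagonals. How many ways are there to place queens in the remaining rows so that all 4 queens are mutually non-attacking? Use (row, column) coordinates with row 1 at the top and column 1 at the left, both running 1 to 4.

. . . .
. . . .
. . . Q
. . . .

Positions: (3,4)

Branch on row 1: col 1 → 0; col 3 → 1.
Sum: 0 + 1 = 1.

1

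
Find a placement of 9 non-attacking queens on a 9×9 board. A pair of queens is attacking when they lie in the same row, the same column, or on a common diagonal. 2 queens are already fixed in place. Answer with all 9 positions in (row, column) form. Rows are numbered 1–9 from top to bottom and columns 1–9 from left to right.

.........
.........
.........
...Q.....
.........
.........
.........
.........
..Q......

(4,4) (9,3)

(1,5) (2,7) (3,2) (4,4) (5,8) (6,1) (7,9) (8,6) (9,3)

Row 1: attacked by (4,4)→{1,4,7}; (9,3)→{3}. Safe: 2, 5, 6, 8, 9. Place at column 5.
Row 2: attacked by (1,5)→{4,5,6}; (4,4)→{2,4,6}; (9,3)→{3}. Safe: 1, 7, 8, 9. Place at column 7.
Row 3: attacked by (1,5)→{3,5,7}; (2,7)→{6,7,8}; (4,4)→{3,4,5}; (9,3)→{3,9}. Safe: 1, 2. Place at column 2.
Row 5: attacked by (1,5)→{1,5,9}; (2,7)→{4,7}; (3,2)→{2,4}; (4,4)→{3,4,5}; (9,3)→{3,7}. Safe: 6, 8. Place at column 8.
Row 6: attacked by (1,5)→{5}; (2,7)→{3,7}; (3,2)→{2,5}; (4,4)→{2,4,6}; (5,8)→{7,8,9}; (9,3)→{3,6}. Safe: 1. Place at column 1.
Row 7: attacked by (1,5)→{5}; (2,7)→{2,7}; (3,2)→{2,6}; (4,4)→{1,4,7}; (5,8)→{6,8}; (6,1)→{1,2}; (9,3)→{1,3,5}. Safe: 9. Place at column 9.
Row 8: attacked by (1,5)→{5}; (2,7)→{1,7}; (3,2)→{2,7}; (4,4)→{4,8}; (5,8)→{5,8}; (6,1)→{1,3}; (7,9)→{8,9}; (9,3)→{2,3,4}. Safe: 6. Place at column 6.
Columns [5, 7, 2, 4, 8, 1, 9, 6, 3], r−c [-4, -5, 1, 0, -3, 5, -2, 2, 6], r+c [6, 9, 5, 8, 13, 7, 16, 14, 12] are all distinct, so no two queens attack.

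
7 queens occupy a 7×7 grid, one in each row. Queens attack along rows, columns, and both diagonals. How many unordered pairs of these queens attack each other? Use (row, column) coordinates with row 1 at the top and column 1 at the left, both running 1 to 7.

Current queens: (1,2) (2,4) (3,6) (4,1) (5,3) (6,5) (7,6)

2

Same column: (3,6)–(7,6) (column 6).
Same diagonal: (6,5)–(7,6) (|6−7| = |5−6| = 1).
Total attacking pairs: 2.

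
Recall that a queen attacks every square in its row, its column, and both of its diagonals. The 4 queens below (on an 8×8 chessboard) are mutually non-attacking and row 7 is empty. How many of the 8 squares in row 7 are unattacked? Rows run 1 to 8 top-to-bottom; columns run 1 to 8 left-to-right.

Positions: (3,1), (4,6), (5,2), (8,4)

(3,1) attacks row 7 at column 1 and diagonals 5.
(4,6) attacks row 7 at column 6 and diagonals 3.
(5,2) attacks row 7 at column 2 and diagonals 4.
(8,4) attacks row 7 at column 4 and diagonals 3, 5.
Attacked columns: {1, 2, 3, 4, 5, 6}. Safe: {7, 8}.

2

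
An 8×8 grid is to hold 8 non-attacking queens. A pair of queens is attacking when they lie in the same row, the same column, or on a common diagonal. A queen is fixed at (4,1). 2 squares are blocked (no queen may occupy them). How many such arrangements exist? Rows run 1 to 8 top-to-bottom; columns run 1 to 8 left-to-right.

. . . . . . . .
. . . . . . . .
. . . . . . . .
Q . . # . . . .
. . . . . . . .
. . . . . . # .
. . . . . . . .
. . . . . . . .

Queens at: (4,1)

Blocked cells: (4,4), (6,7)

Branch on row 1: col 2 → 2; col 3 → 2; col 5 → 4; col 6 → 4; col 7 → 2; col 8 → 1.
Sum: 2 + 2 + 4 + 4 + 2 + 1 = 15.

15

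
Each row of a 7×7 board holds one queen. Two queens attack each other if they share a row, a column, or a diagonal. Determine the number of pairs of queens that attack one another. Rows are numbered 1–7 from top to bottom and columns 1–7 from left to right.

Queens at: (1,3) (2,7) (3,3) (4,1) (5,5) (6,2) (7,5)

Same column: (1,3)–(3,3) (column 3); (5,5)–(7,5) (column 5).
Same diagonal: (3,3)–(5,5) (|3−5| = |3−5| = 2).
Total attacking pairs: 3.

3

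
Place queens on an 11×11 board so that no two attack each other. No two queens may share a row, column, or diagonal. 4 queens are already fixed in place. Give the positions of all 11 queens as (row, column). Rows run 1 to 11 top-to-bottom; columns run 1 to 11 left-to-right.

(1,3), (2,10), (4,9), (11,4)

(1,3) (2,10) (3,2) (4,9) (5,6) (6,1) (7,11) (8,8) (9,5) (10,7) (11,4)

Row 3: attacked by (1,3)→{1,3,5}; (2,10)→{9,10,11}; (4,9)→{8,9,10}; (11,4)→{4}. Safe: 2, 6, 7. Place at column 2.
Row 5: attacked by (1,3)→{3,7}; (2,10)→{7,10}; (3,2)→{2,4}; (4,9)→{8,9,10}; (11,4)→{4,10}. Safe: 1, 5, 6, 11. Place at column 6.
Row 6: attacked by (1,3)→{3,8}; (2,10)→{6,10}; (3,2)→{2,5}; (4,9)→{7,9,11}; (5,6)→{5,6,7}; (11,4)→{4,9}. Safe: 1. Place at column 1.
Row 7: attacked by (1,3)→{3,9}; (2,10)→{5,10}; (3,2)→{2,6}; (4,9)→{6,9}; (5,6)→{4,6,8}; (6,1)→{1,2}; (11,4)→{4,8}. Safe: 7, 11. Place at column 11.
Row 8: attacked by (1,3)→{3,10}; (2,10)→{4,10}; (3,2)→{2,7}; (4,9)→{5,9}; (5,6)→{3,6,9}; (6,1)→{1,3}; (7,11)→{10,11}; (11,4)→{1,4,7}. Safe: 8. Place at column 8.
Row 9: attacked by (1,3)→{3,11}; (2,10)→{3,10}; (3,2)→{2,8}; (4,9)→{4,9}; (5,6)→{2,6,10}; (6,1)→{1,4}; (7,11)→{9,11}; (8,8)→{7,8,9}; (11,4)→{2,4,6}. Safe: 5. Place at column 5.
Row 10: attacked by (1,3)→{3}; (2,10)→{2,10}; (3,2)→{2,9}; (4,9)→{3,9}; (5,6)→{1,6,11}; (6,1)→{1,5}; (7,11)→{8,11}; (8,8)→{6,8,10}; (9,5)→{4,5,6}; (11,4)→{3,4,5}. Safe: 7. Place at column 7.
Columns [3, 10, 2, 9, 6, 1, 11, 8, 5, 7, 4], r−c [-2, -8, 1, -5, -1, 5, -4, 0, 4, 3, 7], r+c [4, 12, 5, 13, 11, 7, 18, 16, 14, 17, 15] are all distinct, so no two queens attack.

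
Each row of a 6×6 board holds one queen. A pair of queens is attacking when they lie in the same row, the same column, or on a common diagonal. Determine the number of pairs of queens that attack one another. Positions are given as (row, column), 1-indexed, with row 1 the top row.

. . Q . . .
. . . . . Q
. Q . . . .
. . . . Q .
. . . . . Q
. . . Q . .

2

Same column: (2,6)–(5,6) (column 6).
Same diagonal: (4,5)–(5,6) (|4−5| = |5−6| = 1).
Total attacking pairs: 2.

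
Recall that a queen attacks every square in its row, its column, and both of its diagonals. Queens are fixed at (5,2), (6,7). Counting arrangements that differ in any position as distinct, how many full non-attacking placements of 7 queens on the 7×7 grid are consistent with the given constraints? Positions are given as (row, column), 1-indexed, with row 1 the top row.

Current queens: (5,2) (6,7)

Branch on row 1: col 1 → 0; col 3 → 1; col 4 → 1; col 5 → 1.
Sum: 0 + 1 + 1 + 1 = 3.

3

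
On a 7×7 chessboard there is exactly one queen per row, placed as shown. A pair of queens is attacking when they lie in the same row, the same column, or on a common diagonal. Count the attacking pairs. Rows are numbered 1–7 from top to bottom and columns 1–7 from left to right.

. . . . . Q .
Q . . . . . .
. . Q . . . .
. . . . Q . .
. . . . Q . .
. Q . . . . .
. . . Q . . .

Same column: (4,5)–(5,5) (column 5).
Same diagonal: (3,3)–(5,5) (|3−5| = |3−5| = 2).
Total attacking pairs: 2.

2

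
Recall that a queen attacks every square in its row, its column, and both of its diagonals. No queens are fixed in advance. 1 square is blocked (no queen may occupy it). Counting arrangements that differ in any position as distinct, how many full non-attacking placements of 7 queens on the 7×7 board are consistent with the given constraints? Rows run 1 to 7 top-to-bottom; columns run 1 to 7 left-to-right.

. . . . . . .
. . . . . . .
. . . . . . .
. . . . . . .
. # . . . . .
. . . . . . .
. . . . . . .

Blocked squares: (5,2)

34

Branch on row 1: col 1 → 3; col 2 → 7; col 3 → 5; col 4 → 4; col 5 → 5; col 6 → 7; col 7 → 3.
Sum: 3 + 7 + 5 + 4 + 5 + 7 + 3 = 34.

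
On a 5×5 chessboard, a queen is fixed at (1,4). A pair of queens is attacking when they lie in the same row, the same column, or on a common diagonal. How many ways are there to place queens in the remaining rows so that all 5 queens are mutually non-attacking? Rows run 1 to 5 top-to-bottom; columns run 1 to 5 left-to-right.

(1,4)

2

Branch on row 2: col 1 → 1; col 2 → 1.
Sum: 1 + 1 = 2.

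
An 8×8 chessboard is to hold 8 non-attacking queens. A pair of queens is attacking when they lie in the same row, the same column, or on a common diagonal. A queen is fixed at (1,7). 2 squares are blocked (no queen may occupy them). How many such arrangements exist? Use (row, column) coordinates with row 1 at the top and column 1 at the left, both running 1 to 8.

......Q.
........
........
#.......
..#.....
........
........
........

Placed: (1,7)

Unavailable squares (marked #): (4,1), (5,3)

6

Branch on row 2: col 1 → 1; col 2 → 1; col 3 → 2; col 4 → 2; col 5 → 0.
Sum: 1 + 1 + 2 + 2 + 0 = 6.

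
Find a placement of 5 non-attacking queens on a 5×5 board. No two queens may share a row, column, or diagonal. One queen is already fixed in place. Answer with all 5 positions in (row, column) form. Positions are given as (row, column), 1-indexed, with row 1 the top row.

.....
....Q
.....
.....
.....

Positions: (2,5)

(1,3) (2,5) (3,2) (4,4) (5,1)

Row 1: attacked by (2,5)→{4,5}. Safe: 1, 2, 3. Place at column 3.
Row 3: attacked by (1,3)→{1,3,5}; (2,5)→{4,5}. Safe: 2. Place at column 2.
Row 4: attacked by (1,3)→{3}; (2,5)→{3,5}; (3,2)→{1,2,3}. Safe: 4. Place at column 4.
Row 5: attacked by (1,3)→{3}; (2,5)→{2,5}; (3,2)→{2,4}; (4,4)→{3,4,5}. Safe: 1. Place at column 1.
Columns [3, 5, 2, 4, 1], r−c [-2, -3, 1, 0, 4], r+c [4, 7, 5, 8, 6] are all distinct, so no two queens attack.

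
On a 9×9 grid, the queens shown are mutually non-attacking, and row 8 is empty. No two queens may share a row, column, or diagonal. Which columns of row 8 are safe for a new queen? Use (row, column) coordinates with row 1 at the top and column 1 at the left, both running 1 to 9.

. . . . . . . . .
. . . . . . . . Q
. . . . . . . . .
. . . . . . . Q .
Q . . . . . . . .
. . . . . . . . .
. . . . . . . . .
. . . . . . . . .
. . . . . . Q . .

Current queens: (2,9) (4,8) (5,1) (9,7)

(2,9) attacks row 8 at column 9 and diagonals 3.
(4,8) attacks row 8 at column 8 and diagonals 4.
(5,1) attacks row 8 at column 1 and diagonals 4.
(9,7) attacks row 8 at column 7 and diagonals 6, 8.
Attacked columns: {1, 3, 4, 6, 7, 8, 9}. Safe: {2, 5}.

columns 2, 5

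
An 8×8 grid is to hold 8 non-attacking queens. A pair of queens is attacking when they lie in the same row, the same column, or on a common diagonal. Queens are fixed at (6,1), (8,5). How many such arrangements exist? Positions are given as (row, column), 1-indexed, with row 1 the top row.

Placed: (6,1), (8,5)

Branch on row 1: col 2 → 1; col 3 → 1; col 4 → 1; col 7 → 1; col 8 → 0.
Sum: 1 + 1 + 1 + 1 + 0 = 4.

4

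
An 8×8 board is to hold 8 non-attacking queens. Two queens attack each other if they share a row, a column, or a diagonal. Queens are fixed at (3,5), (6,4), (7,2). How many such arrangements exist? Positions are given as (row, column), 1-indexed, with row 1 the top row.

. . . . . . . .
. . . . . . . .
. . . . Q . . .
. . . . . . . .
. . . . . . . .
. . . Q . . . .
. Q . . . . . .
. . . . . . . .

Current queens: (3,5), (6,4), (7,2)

2

Branch on row 1: col 1 → 0; col 6 → 2.
Sum: 0 + 2 = 2.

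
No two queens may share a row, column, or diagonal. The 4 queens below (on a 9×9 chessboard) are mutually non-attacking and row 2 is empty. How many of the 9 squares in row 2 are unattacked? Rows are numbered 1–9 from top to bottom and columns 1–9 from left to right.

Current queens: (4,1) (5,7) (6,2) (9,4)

3

(4,1) attacks row 2 at column 1 and diagonals 3.
(5,7) attacks row 2 at column 7 and diagonals 4.
(6,2) attacks row 2 at column 2 and diagonals 6.
(9,4) attacks row 2 at column 4.
Attacked columns: {1, 2, 3, 4, 6, 7}. Safe: {5, 8, 9}.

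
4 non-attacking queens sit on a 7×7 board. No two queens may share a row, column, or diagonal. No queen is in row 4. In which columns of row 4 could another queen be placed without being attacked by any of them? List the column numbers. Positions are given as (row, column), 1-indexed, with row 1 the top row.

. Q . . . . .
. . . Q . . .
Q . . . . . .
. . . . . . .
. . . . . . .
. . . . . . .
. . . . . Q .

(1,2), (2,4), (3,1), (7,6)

(1,2) attacks row 4 at column 2 and diagonals 5.
(2,4) attacks row 4 at column 4 and diagonals 2, 6.
(3,1) attacks row 4 at column 1 and diagonals 2.
(7,6) attacks row 4 at column 6 and diagonals 3.
Attacked columns: {1, 2, 3, 4, 5, 6}. Safe: {7}.

columns 7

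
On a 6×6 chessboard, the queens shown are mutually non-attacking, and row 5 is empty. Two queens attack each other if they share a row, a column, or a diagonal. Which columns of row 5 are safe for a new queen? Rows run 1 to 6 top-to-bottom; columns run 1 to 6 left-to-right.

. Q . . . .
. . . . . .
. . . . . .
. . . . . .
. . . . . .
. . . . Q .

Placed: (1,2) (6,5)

(1,2) attacks row 5 at column 2 and diagonals 6.
(6,5) attacks row 5 at column 5 and diagonals 4, 6.
Attacked columns: {2, 4, 5, 6}. Safe: {1, 3}.

columns 1, 3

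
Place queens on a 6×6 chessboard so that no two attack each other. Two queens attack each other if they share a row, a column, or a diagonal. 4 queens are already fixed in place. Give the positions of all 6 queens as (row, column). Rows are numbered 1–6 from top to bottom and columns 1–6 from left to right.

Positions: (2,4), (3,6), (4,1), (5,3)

(1,2) (2,4) (3,6) (4,1) (5,3) (6,5)

Row 1: attacked by (2,4)→{3,4,5}; (3,6)→{4,6}; (4,1)→{1,4}; (5,3)→{3}. Safe: 2. Place at column 2.
Row 6: attacked by (1,2)→{2}; (2,4)→{4}; (3,6)→{3,6}; (4,1)→{1,3}; (5,3)→{2,3,4}. Safe: 5. Place at column 5.
Columns [2, 4, 6, 1, 3, 5], r−c [-1, -2, -3, 3, 2, 1], r+c [3, 6, 9, 5, 8, 11] are all distinct, so no two queens attack.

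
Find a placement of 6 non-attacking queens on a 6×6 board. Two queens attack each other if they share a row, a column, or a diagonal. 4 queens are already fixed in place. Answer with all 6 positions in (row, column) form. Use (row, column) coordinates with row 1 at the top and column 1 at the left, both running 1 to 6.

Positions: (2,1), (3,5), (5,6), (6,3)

(1,4) (2,1) (3,5) (4,2) (5,6) (6,3)

Row 1: attacked by (2,1)→{1,2}; (3,5)→{3,5}; (5,6)→{2,6}; (6,3)→{3}. Safe: 4. Place at column 4.
Row 4: attacked by (1,4)→{1,4}; (2,1)→{1,3}; (3,5)→{4,5,6}; (5,6)→{5,6}; (6,3)→{1,3,5}. Safe: 2. Place at column 2.
Columns [4, 1, 5, 2, 6, 3], r−c [-3, 1, -2, 2, -1, 3], r+c [5, 3, 8, 6, 11, 9] are all distinct, so no two queens attack.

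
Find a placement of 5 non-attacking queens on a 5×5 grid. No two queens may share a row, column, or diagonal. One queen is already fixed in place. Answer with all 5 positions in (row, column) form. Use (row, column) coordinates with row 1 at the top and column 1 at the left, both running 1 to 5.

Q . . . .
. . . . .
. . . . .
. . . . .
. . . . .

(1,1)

(1,1) (2,3) (3,5) (4,2) (5,4)

Row 2: attacked by (1,1)→{1,2}. Safe: 3, 4, 5. Place at column 3.
Row 3: attacked by (1,1)→{1,3}; (2,3)→{2,3,4}. Safe: 5. Place at column 5.
Row 4: attacked by (1,1)→{1,4}; (2,3)→{1,3,5}; (3,5)→{4,5}. Safe: 2. Place at column 2.
Row 5: attacked by (1,1)→{1,5}; (2,3)→{3}; (3,5)→{3,5}; (4,2)→{1,2,3}. Safe: 4. Place at column 4.
Columns [1, 3, 5, 2, 4], r−c [0, -1, -2, 2, 1], r+c [2, 5, 8, 6, 9] are all distinct, so no two queens attack.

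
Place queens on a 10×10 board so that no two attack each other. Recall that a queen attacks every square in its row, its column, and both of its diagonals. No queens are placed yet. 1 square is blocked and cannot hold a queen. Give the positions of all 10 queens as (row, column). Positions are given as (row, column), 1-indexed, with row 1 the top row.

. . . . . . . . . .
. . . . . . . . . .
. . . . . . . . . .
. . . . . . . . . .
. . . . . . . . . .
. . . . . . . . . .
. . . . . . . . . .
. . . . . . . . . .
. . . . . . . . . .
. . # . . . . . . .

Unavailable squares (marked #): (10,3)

(1,6) (2,10) (3,5) (4,7) (5,1) (6,3) (7,8) (8,2) (9,4) (10,9)

Row 1: Safe: 1, 2, 3, 4, 5, 6, 7, 8, 9, 10. Place at column 6.
Row 2: attacked by (1,6)→{5,6,7}. Safe: 1, 2, 3, 4, 8, 9, 10. Place at column 10.
Row 3: attacked by (1,6)→{4,6,8}; (2,10)→{9,10}. Safe: 1, 2, 3, 5, 7. Place at column 5.
Row 4: attacked by (1,6)→{3,6,9}; (2,10)→{8,10}; (3,5)→{4,5,6}. Safe: 1, 2, 7. Place at column 7.
Row 5: attacked by (1,6)→{2,6,10}; (2,10)→{7,10}; (3,5)→{3,5,7}; (4,7)→{6,7,8}. Safe: 1, 4, 9. Place at column 1.
Row 6: attacked by (1,6)→{1,6}; (2,10)→{6,10}; (3,5)→{2,5,8}; (4,7)→{5,7,9}; (5,1)→{1,2}. Safe: 3, 4. Place at column 3.
Row 7: attacked by (1,6)→{6}; (2,10)→{5,10}; (3,5)→{1,5,9}; (4,7)→{4,7,10}; (5,1)→{1,3}; (6,3)→{2,3,4}. Safe: 8. Place at column 8.
Row 8: attacked by (1,6)→{6}; (2,10)→{4,10}; (3,5)→{5,10}; (4,7)→{3,7}; (5,1)→{1,4}; (6,3)→{1,3,5}; (7,8)→{7,8,9}. Safe: 2. Place at column 2.
Row 9: attacked by (1,6)→{6}; (2,10)→{3,10}; (3,5)→{5}; (4,7)→{2,7}; (5,1)→{1,5}; (6,3)→{3,6}; (7,8)→{6,8,10}; (8,2)→{1,2,3}. Safe: 4, 9. Place at column 4.
Row 10: attacked by (1,6)→{6}; (2,10)→{2,10}; (3,5)→{5}; (4,7)→{1,7}; (5,1)→{1,6}; (6,3)→{3,7}; (7,8)→{5,8}; (8,2)→{2,4}; (9,4)→{3,4,5}. Blocked: 3. Safe: 9. Place at column 9.
Columns [6, 10, 5, 7, 1, 3, 8, 2, 4, 9], r−c [-5, -8, -2, -3, 4, 3, -1, 6, 5, 1], r+c [7, 12, 8, 11, 6, 9, 15, 10, 13, 19] are all distinct, so no two queens attack.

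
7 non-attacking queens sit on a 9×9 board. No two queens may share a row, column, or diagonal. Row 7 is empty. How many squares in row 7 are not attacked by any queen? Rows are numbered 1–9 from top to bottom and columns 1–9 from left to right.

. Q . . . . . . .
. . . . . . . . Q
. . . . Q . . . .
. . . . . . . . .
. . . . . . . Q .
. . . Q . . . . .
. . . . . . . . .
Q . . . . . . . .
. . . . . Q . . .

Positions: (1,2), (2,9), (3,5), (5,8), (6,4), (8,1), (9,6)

1

(1,2) attacks row 7 at column 2 and diagonals 8.
(2,9) attacks row 7 at column 9 and diagonals 4.
(3,5) attacks row 7 at column 5 and diagonals 1, 9.
(5,8) attacks row 7 at column 8 and diagonals 6.
(6,4) attacks row 7 at column 4 and diagonals 3, 5.
(8,1) attacks row 7 at column 1 and diagonals 2.
(9,6) attacks row 7 at column 6 and diagonals 4, 8.
Attacked columns: {1, 2, 3, 4, 5, 6, 8, 9}. Safe: {7}.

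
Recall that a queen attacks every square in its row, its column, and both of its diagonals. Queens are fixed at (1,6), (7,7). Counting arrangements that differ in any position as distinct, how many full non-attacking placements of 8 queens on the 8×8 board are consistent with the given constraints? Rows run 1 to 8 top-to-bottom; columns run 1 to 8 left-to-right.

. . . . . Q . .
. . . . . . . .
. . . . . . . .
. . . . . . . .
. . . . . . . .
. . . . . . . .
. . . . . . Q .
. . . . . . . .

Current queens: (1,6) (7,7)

3

Branch on row 2: col 1 → 1; col 3 → 1; col 4 → 1; col 8 → 0.
Sum: 1 + 1 + 1 + 0 = 3.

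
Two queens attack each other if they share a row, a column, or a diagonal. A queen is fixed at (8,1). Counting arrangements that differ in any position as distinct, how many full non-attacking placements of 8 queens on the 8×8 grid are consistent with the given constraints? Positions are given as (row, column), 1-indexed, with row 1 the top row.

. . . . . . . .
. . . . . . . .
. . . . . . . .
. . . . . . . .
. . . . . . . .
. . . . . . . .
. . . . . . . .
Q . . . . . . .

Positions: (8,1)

4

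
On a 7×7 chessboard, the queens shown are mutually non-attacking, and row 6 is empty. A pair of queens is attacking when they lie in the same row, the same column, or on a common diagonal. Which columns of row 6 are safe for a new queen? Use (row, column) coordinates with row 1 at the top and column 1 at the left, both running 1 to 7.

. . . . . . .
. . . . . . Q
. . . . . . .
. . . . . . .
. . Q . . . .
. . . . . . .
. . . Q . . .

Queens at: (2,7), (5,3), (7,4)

columns 1, 6

(2,7) attacks row 6 at column 7 and diagonals 3.
(5,3) attacks row 6 at column 3 and diagonals 2, 4.
(7,4) attacks row 6 at column 4 and diagonals 3, 5.
Attacked columns: {2, 3, 4, 5, 7}. Safe: {1, 6}.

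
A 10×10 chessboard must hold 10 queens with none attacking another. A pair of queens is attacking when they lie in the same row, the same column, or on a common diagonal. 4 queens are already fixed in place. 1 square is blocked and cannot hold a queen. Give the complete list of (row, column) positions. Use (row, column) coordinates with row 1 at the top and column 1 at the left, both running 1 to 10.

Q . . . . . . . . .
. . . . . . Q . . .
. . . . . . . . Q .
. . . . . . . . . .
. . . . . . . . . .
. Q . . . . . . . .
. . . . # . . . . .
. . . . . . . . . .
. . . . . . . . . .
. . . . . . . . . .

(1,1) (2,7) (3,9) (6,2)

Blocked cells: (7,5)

(1,1) (2,7) (3,9) (4,3) (5,8) (6,2) (7,4) (8,6) (9,10) (10,5)

Row 4: attacked by (1,1)→{1,4}; (2,7)→{5,7,9}; (3,9)→{8,9,10}; (6,2)→{2,4}. Safe: 3, 6. Place at column 3.
Row 5: attacked by (1,1)→{1,5}; (2,7)→{4,7,10}; (3,9)→{7,9}; (4,3)→{2,3,4}; (6,2)→{1,2,3}. Safe: 6, 8. Place at column 8.
Row 7: attacked by (1,1)→{1,7}; (2,7)→{2,7}; (3,9)→{5,9}; (4,3)→{3,6}; (5,8)→{6,8,10}; (6,2)→{1,2,3}. Blocked: 5. Safe: 4. Place at column 4.
Row 8: attacked by (1,1)→{1,8}; (2,7)→{1,7}; (3,9)→{4,9}; (4,3)→{3,7}; (5,8)→{5,8}; (6,2)→{2,4}; (7,4)→{3,4,5}. Safe: 6, 10. Place at column 6.
Row 9: attacked by (1,1)→{1,9}; (2,7)→{7}; (3,9)→{3,9}; (4,3)→{3,8}; (5,8)→{4,8}; (6,2)→{2,5}; (7,4)→{2,4,6}; (8,6)→{5,6,7}. Safe: 10. Place at column 10.
Row 10: attacked by (1,1)→{1,10}; (2,7)→{7}; (3,9)→{2,9}; (4,3)→{3,9}; (5,8)→{3,8}; (6,2)→{2,6}; (7,4)→{1,4,7}; (8,6)→{4,6,8}; (9,10)→{9,10}. Safe: 5. Place at column 5.
Columns [1, 7, 9, 3, 8, 2, 4, 6, 10, 5], r−c [0, -5, -6, 1, -3, 4, 3, 2, -1, 5], r+c [2, 9, 12, 7, 13, 8, 11, 14, 19, 15] are all distinct, so no two queens attack.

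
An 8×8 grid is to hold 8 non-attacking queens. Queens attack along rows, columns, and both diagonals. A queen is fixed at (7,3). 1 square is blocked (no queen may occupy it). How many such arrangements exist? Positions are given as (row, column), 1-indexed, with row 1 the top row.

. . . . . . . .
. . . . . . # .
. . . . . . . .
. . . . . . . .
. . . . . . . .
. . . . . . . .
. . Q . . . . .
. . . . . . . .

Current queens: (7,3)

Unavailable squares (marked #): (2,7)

12

Branch on row 1: col 1 → 0; col 2 → 1; col 4 → 5; col 5 → 2; col 6 → 0; col 7 → 3; col 8 → 1.
Sum: 0 + 1 + 5 + 2 + 0 + 3 + 1 = 12.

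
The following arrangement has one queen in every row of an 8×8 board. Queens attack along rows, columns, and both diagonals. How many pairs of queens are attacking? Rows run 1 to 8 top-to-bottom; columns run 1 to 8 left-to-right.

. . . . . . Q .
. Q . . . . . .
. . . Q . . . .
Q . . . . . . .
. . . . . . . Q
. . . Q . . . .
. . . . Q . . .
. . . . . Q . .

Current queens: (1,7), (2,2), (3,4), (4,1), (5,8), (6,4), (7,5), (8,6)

4

Same column: (3,4)–(6,4) (column 4).
Same diagonal: (6,4)–(7,5) (|6−7| = |4−5| = 1); (6,4)–(8,6) (|6−8| = |4−6| = 2); (7,5)–(8,6) (|7−8| = |5−6| = 1).
Total attacking pairs: 4.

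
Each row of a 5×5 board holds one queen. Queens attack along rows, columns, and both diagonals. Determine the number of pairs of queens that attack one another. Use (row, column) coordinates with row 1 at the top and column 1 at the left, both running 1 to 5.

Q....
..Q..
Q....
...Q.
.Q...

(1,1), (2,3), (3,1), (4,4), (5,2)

2

Same column: (1,1)–(3,1) (column 1).
Same diagonal: (1,1)–(4,4) (|1−4| = |1−4| = 3).
Total attacking pairs: 2.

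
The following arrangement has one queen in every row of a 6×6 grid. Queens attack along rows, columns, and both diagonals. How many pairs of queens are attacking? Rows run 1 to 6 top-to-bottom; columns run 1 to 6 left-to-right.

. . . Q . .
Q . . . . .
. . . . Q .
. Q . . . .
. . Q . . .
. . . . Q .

4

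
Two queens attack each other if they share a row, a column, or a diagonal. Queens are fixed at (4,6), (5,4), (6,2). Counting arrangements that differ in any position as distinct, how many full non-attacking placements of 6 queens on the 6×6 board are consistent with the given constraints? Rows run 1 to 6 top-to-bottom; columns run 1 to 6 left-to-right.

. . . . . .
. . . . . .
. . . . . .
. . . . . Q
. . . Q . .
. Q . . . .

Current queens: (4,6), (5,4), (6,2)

Branch on row 1: col 1 → 0; col 5 → 1.
Sum: 0 + 1 = 1.

1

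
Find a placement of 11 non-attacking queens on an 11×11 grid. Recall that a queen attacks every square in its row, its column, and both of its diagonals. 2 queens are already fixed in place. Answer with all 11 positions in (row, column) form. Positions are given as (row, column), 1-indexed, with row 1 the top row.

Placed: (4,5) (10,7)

(1,6) (2,10) (3,2) (4,5) (5,11) (6,8) (7,1) (8,3) (9,9) (10,7) (11,4)

Row 1: attacked by (4,5)→{2,5,8}; (10,7)→{7}. Safe: 1, 3, 4, 6, 9, 10, 11. Place at column 6.
Row 2: attacked by (1,6)→{5,6,7}; (4,5)→{3,5,7}; (10,7)→{7}. Safe: 1, 2, 4, 8, 9, 10, 11. Place at column 10.
Row 3: attacked by (1,6)→{4,6,8}; (2,10)→{9,10,11}; (4,5)→{4,5,6}; (10,7)→{7}. Safe: 1, 2, 3. Place at column 2.
Row 5: attacked by (1,6)→{2,6,10}; (2,10)→{7,10}; (3,2)→{2,4}; (4,5)→{4,5,6}; (10,7)→{2,7}. Safe: 1, 3, 8, 9, 11. Place at column 11.
Row 6: attacked by (1,6)→{1,6,11}; (2,10)→{6,10}; (3,2)→{2,5}; (4,5)→{3,5,7}; (5,11)→{10,11}; (10,7)→{3,7,11}. Safe: 4, 8, 9. Place at column 8.
Row 7: attacked by (1,6)→{6}; (2,10)→{5,10}; (3,2)→{2,6}; (4,5)→{2,5,8}; (5,11)→{9,11}; (6,8)→{7,8,9}; (10,7)→{4,7,10}. Safe: 1, 3. Place at column 1.
Row 8: attacked by (1,6)→{6}; (2,10)→{4,10}; (3,2)→{2,7}; (4,5)→{1,5,9}; (5,11)→{8,11}; (6,8)→{6,8,10}; (7,1)→{1,2}; (10,7)→{5,7,9}. Safe: 3. Place at column 3.
Row 9: attacked by (1,6)→{6}; (2,10)→{3,10}; (3,2)→{2,8}; (4,5)→{5,10}; (5,11)→{7,11}; (6,8)→{5,8,11}; (7,1)→{1,3}; (8,3)→{2,3,4}; (10,7)→{6,7,8}. Safe: 9. Place at column 9.
Row 11: attacked by (1,6)→{6}; (2,10)→{1,10}; (3,2)→{2,10}; (4,5)→{5}; (5,11)→{5,11}; (6,8)→{3,8}; (7,1)→{1,5}; (8,3)→{3,6}; (9,9)→{7,9,11}; (10,7)→{6,7,8}. Safe: 4. Place at column 4.
Columns [6, 10, 2, 5, 11, 8, 1, 3, 9, 7, 4], r−c [-5, -8, 1, -1, -6, -2, 6, 5, 0, 3, 7], r+c [7, 12, 5, 9, 16, 14, 8, 11, 18, 17, 15] are all distinct, so no two queens attack.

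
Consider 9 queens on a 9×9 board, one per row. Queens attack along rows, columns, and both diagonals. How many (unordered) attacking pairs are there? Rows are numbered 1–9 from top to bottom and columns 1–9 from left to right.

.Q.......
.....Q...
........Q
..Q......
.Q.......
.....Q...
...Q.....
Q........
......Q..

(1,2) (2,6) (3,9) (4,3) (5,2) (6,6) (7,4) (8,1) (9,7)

Same column: (1,2)–(5,2) (column 2); (2,6)–(6,6) (column 6).
Same diagonal: (3,9)–(6,6) (|3−6| = |9−6| = 3); (4,3)–(5,2) (|4−5| = |3−2| = 1); (5,2)–(7,4) (|5−7| = |2−4| = 2).
Total attacking pairs: 5.

5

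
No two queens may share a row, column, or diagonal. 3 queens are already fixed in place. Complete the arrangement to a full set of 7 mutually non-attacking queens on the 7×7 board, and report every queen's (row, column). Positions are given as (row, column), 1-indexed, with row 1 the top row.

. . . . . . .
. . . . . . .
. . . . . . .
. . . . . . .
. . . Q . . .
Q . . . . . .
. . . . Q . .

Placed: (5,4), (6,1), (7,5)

Row 1: attacked by (5,4)→{4}; (6,1)→{1,6}; (7,5)→{5}. Safe: 2, 3, 7. Place at column 2.
Row 2: attacked by (1,2)→{1,2,3}; (5,4)→{1,4,7}; (6,1)→{1,5}; (7,5)→{5}. Safe: 6. Place at column 6.
Row 3: attacked by (1,2)→{2,4}; (2,6)→{5,6,7}; (5,4)→{2,4,6}; (6,1)→{1,4}; (7,5)→{1,5}. Safe: 3. Place at column 3.
Row 4: attacked by (1,2)→{2,5}; (2,6)→{4,6}; (3,3)→{2,3,4}; (5,4)→{3,4,5}; (6,1)→{1,3}; (7,5)→{2,5}. Safe: 7. Place at column 7.
Columns [2, 6, 3, 7, 4, 1, 5], r−c [-1, -4, 0, -3, 1, 5, 2], r+c [3, 8, 6, 11, 9, 7, 12] are all distinct, so no two queens attack.

(1,2) (2,6) (3,3) (4,7) (5,4) (6,1) (7,5)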